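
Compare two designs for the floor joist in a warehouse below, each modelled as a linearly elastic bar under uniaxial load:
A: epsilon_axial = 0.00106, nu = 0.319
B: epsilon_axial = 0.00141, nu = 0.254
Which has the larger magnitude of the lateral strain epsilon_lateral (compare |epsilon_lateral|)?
Model: a linearly elastic bar under uniaxial load, so epsilon_lateral = -nu·epsilon_axial (SI units).
  A: epsilon_lateral = -(0.319 × 0.00106) = -0.0003381
  B: epsilon_lateral = -(0.254 × 0.00141) = -0.0003581
|epsilon_lateral|: A = 0.0003381, B = 0.0003581, so B is larger in magnitude.
Final answer: B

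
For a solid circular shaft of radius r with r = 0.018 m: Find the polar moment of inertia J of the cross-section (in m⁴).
Model: a solid circular shaft of radius r, so J = (π·r^4) / 2.
Substitute:
  J = (π × 0.018^4) / 2
  J = 1.649 × 10⁻⁷ m⁴
Final answer: J = 1.649 × 10⁻⁷ m⁴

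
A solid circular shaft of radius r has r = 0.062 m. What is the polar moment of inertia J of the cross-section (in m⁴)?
Model: a solid circular shaft of radius r, so J = (π·r^4) / 2.
Substitute:
  J = (π × 0.062^4) / 2
  J = 2.321 × 10⁻⁵ m⁴
Final answer: J = 2.321 × 10⁻⁵ m⁴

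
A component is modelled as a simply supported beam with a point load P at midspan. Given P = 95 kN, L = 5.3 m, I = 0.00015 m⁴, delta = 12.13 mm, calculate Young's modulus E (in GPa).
Model: a simply supported beam with a point load P at midspan, so delta = (P·L^3) / (48·E·I).
Solve for E: E = (P·L^3) / (48·delta·I).
Convert to SI units:
  P = 95 kN = 95000 N
  delta = 12.13 mm = 0.01213 m
Substitute:
  E = (95000 × 5.3^3) / (48 × 0.01213 × 0.00015)
  E = 1.619 × 10¹¹ Pa
Convert: E = 1.619 × 10¹¹ Pa = 161.9 GPa
Final answer: E = 161.9 GPa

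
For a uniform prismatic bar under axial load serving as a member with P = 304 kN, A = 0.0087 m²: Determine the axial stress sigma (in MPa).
Model: a uniform prismatic bar under axial load, so sigma = P / A.
Convert to SI units:
  P = 304 kN = 304000 N
Substitute:
  sigma = 304000 / 0.0087
  sigma = 3.494 × 10⁷ Pa
Convert: sigma = 3.494 × 10⁷ Pa = 34.94 MPa
Final answer: sigma = 34.94 MPa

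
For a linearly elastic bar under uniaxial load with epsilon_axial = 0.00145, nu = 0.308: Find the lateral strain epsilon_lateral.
Model: a linearly elastic bar under uniaxial load, so epsilon_lateral = -nu·epsilon_axial.
Substitute:
  epsilon_lateral = -(0.308 × 0.00145)
  epsilon_lateral = -0.0004466
Final answer: epsilon_lateral = -0.0004466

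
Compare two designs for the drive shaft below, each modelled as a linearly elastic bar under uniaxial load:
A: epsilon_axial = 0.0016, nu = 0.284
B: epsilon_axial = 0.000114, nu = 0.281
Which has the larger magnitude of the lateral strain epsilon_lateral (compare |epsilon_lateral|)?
Model: a linearly elastic bar under uniaxial load, so epsilon_lateral = -nu·epsilon_axial (SI units).
  A: epsilon_lateral = -(0.284 × 0.0016) = -0.0004544
  B: epsilon_lateral = -(0.281 × 0.000114) = -3.203 × 10⁻⁵
|epsilon_lateral|: A = 0.0004544, B = 3.203 × 10⁻⁵, so A is larger in magnitude.
Final answer: A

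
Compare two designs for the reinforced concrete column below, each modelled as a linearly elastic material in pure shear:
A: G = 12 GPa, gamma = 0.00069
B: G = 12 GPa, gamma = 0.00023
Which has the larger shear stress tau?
Model: a linearly elastic material in pure shear, so tau = G·gamma (SI units).
  A: tau = (1.2 × 10¹⁰) × 0.00069 = 8.28 × 10⁶ Pa = 8.28 MPa
  B: tau = (1.2 × 10¹⁰) × 0.00023 = 2.76 × 10⁶ Pa = 2.76 MPa
8.28 MPa > 2.76 MPa, so A is larger.
Final answer: A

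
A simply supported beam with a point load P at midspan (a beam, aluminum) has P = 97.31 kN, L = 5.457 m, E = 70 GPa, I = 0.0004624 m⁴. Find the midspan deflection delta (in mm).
Model: a simply supported beam with a point load P at midspan, so delta = (P·L^3) / (48·E·I).
Convert to SI units:
  P = 97.31 kN = 97310 N
  E = 70 GPa = 7 × 10¹⁰ Pa
Substitute:
  delta = (97310 × 5.457^3) / (48 × (7 × 10¹⁰) × 0.0004624)
  delta = 0.01018 m
Convert: delta = 0.01018 m = 10.18 mm
Final answer: delta = 10.18 mm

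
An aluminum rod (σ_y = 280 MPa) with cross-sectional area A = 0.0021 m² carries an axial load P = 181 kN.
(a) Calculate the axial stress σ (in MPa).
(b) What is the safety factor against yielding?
(a) Axial stress σ = P/A. Convert P = 181 kN = 181000 N.
  σ = 181000 / 0.0021 = 8.619 × 10⁷ Pa = 86.19 MPa
(b) Safety factor SF = σ_y/σ = 280 / 86.19 = 3.249
Final answer: (a) σ = 86.19 MPa, (b) SF = 3.249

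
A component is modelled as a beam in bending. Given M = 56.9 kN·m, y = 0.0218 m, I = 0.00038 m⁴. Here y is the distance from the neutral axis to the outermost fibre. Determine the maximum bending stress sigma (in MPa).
Model: a beam in bending, so sigma = (M·y) / I.
Convert to SI units:
  M = 56.9 kN·m = 56900 N·m
Substitute:
  sigma = (56900 × 0.0218) / 0.00038
  sigma = 3.264 × 10⁶ Pa
Convert: sigma = 3.264 × 10⁶ Pa = 3.264 MPa
Final answer: sigma = 3.264 MPa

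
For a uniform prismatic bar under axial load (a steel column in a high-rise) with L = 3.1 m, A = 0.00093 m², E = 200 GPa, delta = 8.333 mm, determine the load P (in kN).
Model: a uniform prismatic bar under axial load, so delta = (P·L) / (A·E).
Solve for P: P = (delta·A·E) / L.
Convert to SI units:
  E = 200 GPa = 2 × 10¹¹ Pa
  delta = 8.333 mm = 0.008333 m
Substitute:
  P = (0.008333 × 0.00093 × (2 × 10¹¹)) / 3.1
  P = 500000 N
Convert: P = 500000 N = 500 kN
Final answer: P = 500 kN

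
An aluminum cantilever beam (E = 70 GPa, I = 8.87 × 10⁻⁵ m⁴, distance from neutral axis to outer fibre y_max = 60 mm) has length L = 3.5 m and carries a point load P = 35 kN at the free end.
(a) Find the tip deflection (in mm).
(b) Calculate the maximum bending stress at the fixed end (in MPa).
(a) Tip deflection of a cantilever with an end point load: δ = P·L^3 / (3·E·I). Convert P = 35 kN = 35000 N, E = 70 GPa = 7 × 10¹⁰ Pa.
  δ = (35000 × 3.5^3) / (3 × (7 × 10¹⁰) × (8.87 × 10⁻⁵)) = 0.08056 m = 80.56 mm
(b) Maximum bending moment at the fixed end: M = P·L = 35000 × 3.5 = 122500 N·m. Convert y_max = 60 mm = 0.06 m.
  σ = M·y_max / I = (122500 × 0.06) / (8.87 × 10⁻⁵) = 8.286 × 10⁷ Pa = 82.86 MPa
Final answer: (a) δ = 80.56 mm, (b) σ = 82.86 MPa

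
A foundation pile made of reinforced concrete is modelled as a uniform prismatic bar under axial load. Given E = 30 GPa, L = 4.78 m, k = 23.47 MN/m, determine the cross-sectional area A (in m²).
Model: a uniform prismatic bar under axial load, so k = (A·E) / L.
Solve for A: A = (k·L) / E.
Convert to SI units:
  E = 30 GPa = 3 × 10¹⁰ Pa
  k = 23.47 MN/m = 2.347 × 10⁷ N/m
Substitute:
  A = ((2.347 × 10⁷) × 4.78) / (3 × 10¹⁰)
  A = 0.00374 m²
Final answer: A = 0.00374 m²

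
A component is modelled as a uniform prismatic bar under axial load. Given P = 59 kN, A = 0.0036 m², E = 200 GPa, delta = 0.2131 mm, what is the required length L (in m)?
Model: a uniform prismatic bar under axial load, so delta = (P·L) / (A·E).
Solve for L: L = (delta·A·E) / P.
Convert to SI units:
  P = 59 kN = 59000 N
  E = 200 GPa = 2 × 10¹¹ Pa
  delta = 0.2131 mm = 0.0002131 m
Substitute:
  L = (0.0002131 × 0.0036 × (2 × 10¹¹)) / 59000
  L = 2.601 m
Final answer: L = 2.601 m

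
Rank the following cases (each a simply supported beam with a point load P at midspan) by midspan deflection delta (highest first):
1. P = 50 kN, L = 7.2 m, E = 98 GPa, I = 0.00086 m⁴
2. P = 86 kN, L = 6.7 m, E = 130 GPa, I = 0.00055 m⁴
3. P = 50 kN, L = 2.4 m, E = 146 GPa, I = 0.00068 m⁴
Model: a simply supported beam with a point load P at midspan, so delta = (P·L^3) / (48·E·I) (SI units).
  Case 1: delta = (50000 × 7.2^3) / (48 × (9.8 × 10¹⁰) × 0.00086) = 0.004613 m = 4.613 mm
  Case 2: delta = (86000 × 6.7^3) / (48 × (1.3 × 10¹¹) × 0.00055) = 0.007537 m = 7.537 mm
  Case 3: delta = (50000 × 2.4^3) / (48 × (1.46 × 10¹¹) × 0.00068) = 0.000145 m = 0.145 mm
Ordering: 7.537 mm (case 2) > 4.613 mm (case 1) > 0.145 mm (case 3)
Final answer: 2, 1, 3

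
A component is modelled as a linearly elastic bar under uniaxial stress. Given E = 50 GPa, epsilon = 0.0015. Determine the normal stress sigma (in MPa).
Model: a linearly elastic bar under uniaxial stress, so sigma = E·epsilon.
Convert to SI units:
  E = 50 GPa = 5 × 10¹⁰ Pa
Substitute:
  sigma = (5 × 10¹⁰) × 0.0015
  sigma = 7.5 × 10⁷ Pa
Convert: sigma = 7.5 × 10⁷ Pa = 75 MPa
Final answer: sigma = 75 MPa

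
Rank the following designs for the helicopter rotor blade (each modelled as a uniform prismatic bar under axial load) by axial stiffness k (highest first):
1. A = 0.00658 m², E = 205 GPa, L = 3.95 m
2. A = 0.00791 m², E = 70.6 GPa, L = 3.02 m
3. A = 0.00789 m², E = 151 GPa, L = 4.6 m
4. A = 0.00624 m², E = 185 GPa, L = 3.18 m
Model: a uniform prismatic bar under axial load, so k = (A·E) / L (SI units).
  Case 1: k = (0.00658 × (2.05 × 10¹¹)) / 3.95 = 3.415 × 10⁸ N/m = 341.5 MN/m
  Case 2: k = (0.00791 × (7.06 × 10¹⁰)) / 3.02 = 1.849 × 10⁸ N/m = 184.9 MN/m
  Case 3: k = (0.00789 × (1.51 × 10¹¹)) / 4.6 = 2.59 × 10⁸ N/m = 259 MN/m
  Case 4: k = (0.00624 × (1.85 × 10¹¹)) / 3.18 = 3.63 × 10⁸ N/m = 363 MN/m
Ordering: 363 MN/m (case 4) > 341.5 MN/m (case 1) > 259 MN/m (case 3) > 184.9 MN/m (case 2)
Final answer: 4, 1, 3, 2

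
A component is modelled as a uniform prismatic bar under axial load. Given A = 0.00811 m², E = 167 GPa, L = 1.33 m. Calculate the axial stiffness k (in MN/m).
Model: a uniform prismatic bar under axial load, so k = (A·E) / L.
Convert to SI units:
  E = 167 GPa = 1.67 × 10¹¹ Pa
Substitute:
  k = (0.00811 × (1.67 × 10¹¹)) / 1.33
  k = 1.018 × 10⁹ N/m
Convert: k = 1.018 × 10⁹ N/m = 1018 MN/m
Final answer: k = 1018 MN/m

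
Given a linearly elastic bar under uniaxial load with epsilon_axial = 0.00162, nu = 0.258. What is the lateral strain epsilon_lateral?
Model: a linearly elastic bar under uniaxial load, so epsilon_lateral = -nu·epsilon_axial.
Substitute:
  epsilon_lateral = -(0.258 × 0.00162)
  epsilon_lateral = -0.000418
Final answer: epsilon_lateral = -0.000418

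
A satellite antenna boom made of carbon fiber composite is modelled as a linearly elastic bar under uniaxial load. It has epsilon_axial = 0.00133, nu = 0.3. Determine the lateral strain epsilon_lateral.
Model: a linearly elastic bar under uniaxial load, so epsilon_lateral = -nu·epsilon_axial.
Substitute:
  epsilon_lateral = -(0.3 × 0.00133)
  epsilon_lateral = -0.000399
Final answer: epsilon_lateral = -0.000399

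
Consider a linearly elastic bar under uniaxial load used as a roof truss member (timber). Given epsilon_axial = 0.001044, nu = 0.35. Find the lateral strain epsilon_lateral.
Model: a linearly elastic bar under uniaxial load, so epsilon_lateral = -nu·epsilon_axial.
Substitute:
  epsilon_lateral = -(0.35 × 0.001044)
  epsilon_lateral = -0.0003654
Final answer: epsilon_lateral = -0.0003654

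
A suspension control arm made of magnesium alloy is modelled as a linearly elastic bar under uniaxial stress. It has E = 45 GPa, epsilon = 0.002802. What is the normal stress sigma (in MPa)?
Model: a linearly elastic bar under uniaxial stress, so sigma = E·epsilon.
Convert to SI units:
  E = 45 GPa = 4.5 × 10¹⁰ Pa
Substitute:
  sigma = (4.5 × 10¹⁰) × 0.002802
  sigma = 1.261 × 10⁸ Pa
Convert: sigma = 1.261 × 10⁸ Pa = 126.1 MPa
Final answer: sigma = 126.1 MPa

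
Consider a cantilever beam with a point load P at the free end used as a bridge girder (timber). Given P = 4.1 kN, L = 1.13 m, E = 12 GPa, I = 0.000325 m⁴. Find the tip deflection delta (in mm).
Model: a cantilever beam with a point load P at the free end, so delta = (P·L^3) / (3·E·I).
Convert to SI units:
  P = 4.1 kN = 4100 N
  E = 12 GPa = 1.2 × 10¹⁰ Pa
Substitute:
  delta = (4100 × 1.13^3) / (3 × (1.2 × 10¹⁰) × 0.000325)
  delta = 0.0005056 m
Convert: delta = 0.0005056 m = 0.5056 mm
Final answer: delta = 0.5056 mm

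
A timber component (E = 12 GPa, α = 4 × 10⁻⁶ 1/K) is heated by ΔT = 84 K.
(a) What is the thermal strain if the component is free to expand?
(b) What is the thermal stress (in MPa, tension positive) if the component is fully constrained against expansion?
(a) Free thermal strain ε_th = α·ΔT = (4 × 10⁻⁶) × 84 = 0.000336
(b) Fully constrained, the expansion is suppressed, so σ = -E·α·ΔT. Convert E = 12 GPa = 1.2 × 10¹⁰ Pa.
  σ = -(1.2 × 10¹⁰) × (4 × 10⁻⁶) × 84 = -4.032 × 10⁶ Pa = -4.032 MPa (compressive)
Final answer: (a) ε_th = 0.000336, (b) σ = -4.032 MPa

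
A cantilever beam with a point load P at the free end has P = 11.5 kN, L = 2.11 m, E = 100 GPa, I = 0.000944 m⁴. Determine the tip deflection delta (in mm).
Model: a cantilever beam with a point load P at the free end, so delta = (P·L^3) / (3·E·I).
Convert to SI units:
  P = 11.5 kN = 11500 N
  E = 100 GPa = 1 × 10¹¹ Pa
Substitute:
  delta = (11500 × 2.11^3) / (3 × (1 × 10¹¹) × 0.000944)
  delta = 0.0003815 m
Convert: delta = 0.0003815 m = 0.3815 mm
Final answer: delta = 0.3815 mm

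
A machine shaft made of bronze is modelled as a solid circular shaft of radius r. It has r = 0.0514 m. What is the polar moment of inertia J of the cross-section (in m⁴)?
Model: a solid circular shaft of radius r, so J = (π·r^4) / 2.
Substitute:
  J = (π × 0.0514^4) / 2
  J = 1.096 × 10⁻⁵ m⁴
Final answer: J = 1.096 × 10⁻⁵ m⁴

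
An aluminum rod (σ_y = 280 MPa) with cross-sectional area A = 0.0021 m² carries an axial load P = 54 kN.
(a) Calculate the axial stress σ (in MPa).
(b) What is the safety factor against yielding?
(a) Axial stress σ = P/A. Convert P = 54 kN = 54000 N.
  σ = 54000 / 0.0021 = 2.571 × 10⁷ Pa = 25.71 MPa
(b) Safety factor SF = σ_y/σ = 280 / 25.71 = 10.89
Final answer: (a) σ = 25.71 MPa, (b) SF = 10.89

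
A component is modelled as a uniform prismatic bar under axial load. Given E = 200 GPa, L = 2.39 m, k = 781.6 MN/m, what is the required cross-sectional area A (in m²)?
Model: a uniform prismatic bar under axial load, so k = (A·E) / L.
Solve for A: A = (k·L) / E.
Convert to SI units:
  E = 200 GPa = 2 × 10¹¹ Pa
  k = 781.6 MN/m = 7.816 × 10⁸ N/m
Substitute:
  A = ((7.816 × 10⁸) × 2.39) / (2 × 10¹¹)
  A = 0.00934 m²
Final answer: A = 0.00934 m²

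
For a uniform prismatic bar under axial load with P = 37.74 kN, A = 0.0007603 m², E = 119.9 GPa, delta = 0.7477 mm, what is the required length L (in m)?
Model: a uniform prismatic bar under axial load, so delta = (P·L) / (A·E).
Solve for L: L = (delta·A·E) / P.
Convert to SI units:
  P = 37.74 kN = 37740 N
  E = 119.9 GPa = 1.199 × 10¹¹ Pa
  delta = 0.7477 mm = 0.0007477 m
Substitute:
  L = (0.0007477 × 0.0007603 × (1.199 × 10¹¹)) / 37740
  L = 1.806 m
Final answer: L = 1.806 m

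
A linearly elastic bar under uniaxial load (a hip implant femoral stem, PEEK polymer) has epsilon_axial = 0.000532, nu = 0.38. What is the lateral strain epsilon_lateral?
Model: a linearly elastic bar under uniaxial load, so epsilon_lateral = -nu·epsilon_axial.
Substitute:
  epsilon_lateral = -(0.38 × 0.000532)
  epsilon_lateral = -0.0002022
Final answer: epsilon_lateral = -0.0002022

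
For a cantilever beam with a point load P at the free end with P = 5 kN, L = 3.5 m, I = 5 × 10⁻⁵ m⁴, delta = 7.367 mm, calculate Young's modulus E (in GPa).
Model: a cantilever beam with a point load P at the free end, so delta = (P·L^3) / (3·E·I).
Solve for E: E = (P·L^3) / (3·delta·I).
Convert to SI units:
  P = 5 kN = 5000 N
  delta = 7.367 mm = 0.007367 m
Substitute:
  E = (5000 × 3.5^3) / (3 × 0.007367 × (5 × 10⁻⁵))
  E = 1.94 × 10¹¹ Pa
Convert: E = 1.94 × 10¹¹ Pa = 194 GPa
Final answer: E = 194 GPa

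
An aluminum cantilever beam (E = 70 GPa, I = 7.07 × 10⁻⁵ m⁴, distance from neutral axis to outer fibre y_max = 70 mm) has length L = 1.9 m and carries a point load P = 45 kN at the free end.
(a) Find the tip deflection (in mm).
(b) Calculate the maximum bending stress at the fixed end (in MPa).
(a) Tip deflection of a cantilever with an end point load: δ = P·L^3 / (3·E·I). Convert P = 45 kN = 45000 N, E = 70 GPa = 7 × 10¹⁰ Pa.
  δ = (45000 × 1.9^3) / (3 × (7 × 10¹⁰) × (7.07 × 10⁻⁵)) = 0.02079 m = 20.79 mm
(b) Maximum bending moment at the fixed end: M = P·L = 45000 × 1.9 = 85500 N·m. Convert y_max = 70 mm = 0.07 m.
  σ = M·y_max / I = (85500 × 0.07) / (7.07 × 10⁻⁵) = 8.465 × 10⁷ Pa = 84.65 MPa
Final answer: (a) δ = 20.79 mm, (b) σ = 84.65 MPa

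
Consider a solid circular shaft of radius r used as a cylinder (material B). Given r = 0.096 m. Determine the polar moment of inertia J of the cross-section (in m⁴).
Model: a solid circular shaft of radius r, so J = (π·r^4) / 2.
Substitute:
  J = (π × 0.096^4) / 2
  J = 0.0001334 m⁴
Final answer: J = 0.0001334 m⁴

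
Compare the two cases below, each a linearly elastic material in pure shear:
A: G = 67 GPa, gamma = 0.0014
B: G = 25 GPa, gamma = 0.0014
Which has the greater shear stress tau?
Model: a linearly elastic material in pure shear, so tau = G·gamma (SI units).
  A: tau = (6.7 × 10¹⁰) × 0.0014 = 9.38 × 10⁷ Pa = 93.8 MPa
  B: tau = (2.5 × 10¹⁰) × 0.0014 = 3.5 × 10⁷ Pa = 35 MPa
93.8 MPa > 35 MPa, so A is larger.
Final answer: A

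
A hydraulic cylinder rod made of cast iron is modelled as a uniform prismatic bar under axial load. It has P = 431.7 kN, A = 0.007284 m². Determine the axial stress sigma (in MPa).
Model: a uniform prismatic bar under axial load, so sigma = P / A.
Convert to SI units:
  P = 431.7 kN = 431700 N
Substitute:
  sigma = 431700 / 0.007284
  sigma = 5.927 × 10⁷ Pa
Convert: sigma = 5.927 × 10⁷ Pa = 59.27 MPa
Final answer: sigma = 59.27 MPa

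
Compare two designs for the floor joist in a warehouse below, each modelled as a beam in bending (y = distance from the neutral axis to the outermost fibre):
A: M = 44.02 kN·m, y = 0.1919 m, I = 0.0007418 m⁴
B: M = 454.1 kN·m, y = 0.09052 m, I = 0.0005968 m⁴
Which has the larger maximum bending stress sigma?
Model: a beam in bending (y = distance from the neutral axis to the outermost fibre), so sigma = (M·y) / I (SI units).
  A: sigma = (44020 × 0.1919) / 0.0007418 = 1.139 × 10⁷ Pa = 11.39 MPa
  B: sigma = (454100 × 0.09052) / 0.0005968 = 6.888 × 10⁷ Pa = 68.88 MPa
68.88 MPa > 11.39 MPa, so B is larger.
Final answer: B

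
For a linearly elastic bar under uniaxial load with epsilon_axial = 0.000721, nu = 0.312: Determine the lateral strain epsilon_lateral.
Model: a linearly elastic bar under uniaxial load, so epsilon_lateral = -nu·epsilon_axial.
Substitute:
  epsilon_lateral = -(0.312 × 0.000721)
  epsilon_lateral = -0.000225
Final answer: epsilon_lateral = -0.000225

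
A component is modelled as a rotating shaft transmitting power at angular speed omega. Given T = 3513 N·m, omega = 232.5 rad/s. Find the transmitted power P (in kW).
Model: a rotating shaft transmitting power at angular speed omega, so P = T·omega.
Substitute:
  P = 3513 × 232.5
  P = 816800 W
Convert: P = 816800 W = 816.8 kW
Final answer: P = 816.8 kW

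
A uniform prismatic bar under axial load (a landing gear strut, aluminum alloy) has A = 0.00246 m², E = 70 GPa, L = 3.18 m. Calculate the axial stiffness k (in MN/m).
Model: a uniform prismatic bar under axial load, so k = (A·E) / L.
Convert to SI units:
  E = 70 GPa = 7 × 10¹⁰ Pa
Substitute:
  k = (0.00246 × (7 × 10¹⁰)) / 3.18
  k = 5.415 × 10⁷ N/m
Convert: k = 5.415 × 10⁷ N/m = 54.15 MN/m
Final answer: k = 54.15 MN/m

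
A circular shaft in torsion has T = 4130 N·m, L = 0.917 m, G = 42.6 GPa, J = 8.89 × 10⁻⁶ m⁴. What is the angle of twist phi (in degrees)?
Model: a circular shaft in torsion, so phi = (T·L) / (G·J).
Convert to SI units:
  G = 42.6 GPa = 4.26 × 10¹⁰ Pa
Substitute:
  phi = (4130 × 0.917) / ((4.26 × 10¹⁰) × (8.89 × 10⁻⁶))
  phi = 0.01 rad
Convert to degrees: phi = 0.01 × 180/π = 0.573°
Final answer: phi = 0.573°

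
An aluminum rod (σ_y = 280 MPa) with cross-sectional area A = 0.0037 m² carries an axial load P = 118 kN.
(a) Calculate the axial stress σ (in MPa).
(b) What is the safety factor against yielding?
(a) Axial stress σ = P/A. Convert P = 118 kN = 118000 N.
  σ = 118000 / 0.0037 = 3.189 × 10⁷ Pa = 31.89 MPa
(b) Safety factor SF = σ_y/σ = 280 / 31.89 = 8.78
Final answer: (a) σ = 31.89 MPa, (b) SF = 8.78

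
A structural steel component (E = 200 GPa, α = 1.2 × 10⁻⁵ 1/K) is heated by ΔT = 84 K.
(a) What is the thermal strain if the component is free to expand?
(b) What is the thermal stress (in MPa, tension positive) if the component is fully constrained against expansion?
(a) Free thermal strain ε_th = α·ΔT = (1.2 × 10⁻⁵) × 84 = 0.001008
(b) Fully constrained, the expansion is suppressed, so σ = -E·α·ΔT. Convert E = 200 GPa = 2 × 10¹¹ Pa.
  σ = -(2 × 10¹¹) × (1.2 × 10⁻⁵) × 84 = -2.016 × 10⁸ Pa = -201.6 MPa (compressive)
Final answer: (a) ε_th = 0.001008, (b) σ = -201.6 MPa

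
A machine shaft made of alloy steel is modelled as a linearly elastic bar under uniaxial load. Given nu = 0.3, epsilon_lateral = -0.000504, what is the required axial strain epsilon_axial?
Model: a linearly elastic bar under uniaxial load, so epsilon_lateral = -nu·epsilon_axial.
Solve for epsilon_axial: epsilon_axial = -epsilon_lateral / nu.
Substitute:
  epsilon_axial = -(-0.000504) / 0.3
  epsilon_axial = 0.00168
Final answer: epsilon_axial = 0.00168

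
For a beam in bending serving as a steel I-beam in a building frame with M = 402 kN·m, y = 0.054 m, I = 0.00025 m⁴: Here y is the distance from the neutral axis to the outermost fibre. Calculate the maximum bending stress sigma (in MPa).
Model: a beam in bending, so sigma = (M·y) / I.
Convert to SI units:
  M = 402 kN·m = 402000 N·m
Substitute:
  sigma = (402000 × 0.054) / 0.00025
  sigma = 8.683 × 10⁷ Pa
Convert: sigma = 8.683 × 10⁷ Pa = 86.83 MPa
Final answer: sigma = 86.83 MPa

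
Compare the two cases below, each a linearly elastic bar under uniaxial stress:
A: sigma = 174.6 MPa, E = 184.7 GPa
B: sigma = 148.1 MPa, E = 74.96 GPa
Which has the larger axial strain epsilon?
Model: a linearly elastic bar under uniaxial stress, so epsilon = sigma / E (SI units).
  A: epsilon = (1.746 × 10⁸) / (1.847 × 10¹¹) = 0.0009453
  B: epsilon = (1.481 × 10⁸) / (7.496 × 10¹⁰) = 0.001976
0.001976 > 0.0009453, so B is larger.
Final answer: B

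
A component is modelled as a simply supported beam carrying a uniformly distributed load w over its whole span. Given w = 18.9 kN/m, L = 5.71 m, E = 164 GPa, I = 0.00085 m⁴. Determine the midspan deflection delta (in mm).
Model: a simply supported beam carrying a uniformly distributed load w over its whole span, so delta = (5·w·L^4) / (384·E·I).
Convert to SI units:
  w = 18.9 kN/m = 18900 N/m
  E = 164 GPa = 1.64 × 10¹¹ Pa
Substitute:
  delta = (5 × 18900 × 5.71^4) / (384 × (1.64 × 10¹¹) × 0.00085)
  delta = 0.001877 m
Convert: delta = 0.001877 m = 1.877 mm
Final answer: delta = 1.877 mm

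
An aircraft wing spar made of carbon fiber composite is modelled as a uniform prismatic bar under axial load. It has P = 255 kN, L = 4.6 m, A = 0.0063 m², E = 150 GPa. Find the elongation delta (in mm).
Model: a uniform prismatic bar under axial load, so delta = (P·L) / (A·E).
Convert to SI units:
  P = 255 kN = 255000 N
  E = 150 GPa = 1.5 × 10¹¹ Pa
Substitute:
  delta = (255000 × 4.6) / (0.0063 × (1.5 × 10¹¹))
  delta = 0.001241 m
Convert: delta = 0.001241 m = 1.241 mm
Final answer: delta = 1.241 mm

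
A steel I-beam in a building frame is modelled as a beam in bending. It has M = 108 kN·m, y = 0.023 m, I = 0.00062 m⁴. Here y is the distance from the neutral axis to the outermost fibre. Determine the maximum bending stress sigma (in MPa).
Model: a beam in bending, so sigma = (M·y) / I.
Convert to SI units:
  M = 108 kN·m = 108000 N·m
Substitute:
  sigma = (108000 × 0.023) / 0.00062
  sigma = 4.006 × 10⁶ Pa
Convert: sigma = 4.006 × 10⁶ Pa = 4.006 MPa
Final answer: sigma = 4.006 MPa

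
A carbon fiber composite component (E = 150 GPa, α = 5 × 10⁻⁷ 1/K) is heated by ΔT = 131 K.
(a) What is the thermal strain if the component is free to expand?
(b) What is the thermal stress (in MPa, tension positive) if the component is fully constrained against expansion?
(a) Free thermal strain ε_th = α·ΔT = (5 × 10⁻⁷) × 131 = 6.55 × 10⁻⁵
(b) Fully constrained, the expansion is suppressed, so σ = -E·α·ΔT. Convert E = 150 GPa = 1.5 × 10¹¹ Pa.
  σ = -(1.5 × 10¹¹) × (5 × 10⁻⁷) × 131 = -9.825 × 10⁶ Pa = -9.825 MPa (compressive)
Final answer: (a) ε_th = 6.55 × 10⁻⁵, (b) σ = -9.825 MPa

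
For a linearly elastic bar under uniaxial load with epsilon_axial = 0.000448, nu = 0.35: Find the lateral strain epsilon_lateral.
Model: a linearly elastic bar under uniaxial load, so epsilon_lateral = -nu·epsilon_axial.
Substitute:
  epsilon_lateral = -(0.35 × 0.000448)
  epsilon_lateral = -0.0001568
Final answer: epsilon_lateral = -0.0001568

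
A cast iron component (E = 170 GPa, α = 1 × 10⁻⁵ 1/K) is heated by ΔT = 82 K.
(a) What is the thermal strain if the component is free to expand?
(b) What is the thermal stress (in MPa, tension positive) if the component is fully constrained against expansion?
(a) Free thermal strain ε_th = α·ΔT = (1 × 10⁻⁵) × 82 = 0.00082
(b) Fully constrained, the expansion is suppressed, so σ = -E·α·ΔT. Convert E = 170 GPa = 1.7 × 10¹¹ Pa.
  σ = -(1.7 × 10¹¹) × (1 × 10⁻⁵) × 82 = -1.394 × 10⁸ Pa = -139.4 MPa (compressive)
Final answer: (a) ε_th = 0.00082, (b) σ = -139.4 MPa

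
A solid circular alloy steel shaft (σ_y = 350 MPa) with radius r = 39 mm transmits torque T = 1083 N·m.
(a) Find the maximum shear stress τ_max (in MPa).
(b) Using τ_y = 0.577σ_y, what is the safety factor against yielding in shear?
(a) For a solid circular shaft, τ_max = T·r/J with J = π·r^4/2, i.e. τ_max = 2·T / (π·r^3). Convert r = 39 mm = 0.039 m.
  τ_max = (2 × 1083) / (π × 0.039^3) = 1.162 × 10⁷ Pa = 11.62 MPa
(b) τ_y = 0.577 × 350 = 201.95 MPa
  SF = τ_y/τ_max = 201.95 / 11.62 = 17.38
Final answer: (a) τ_max = 11.62 MPa, (b) SF = 17.38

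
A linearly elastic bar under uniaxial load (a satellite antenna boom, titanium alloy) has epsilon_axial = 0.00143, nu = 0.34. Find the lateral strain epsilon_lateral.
Model: a linearly elastic bar under uniaxial load, so epsilon_lateral = -nu·epsilon_axial.
Substitute:
  epsilon_lateral = -(0.34 × 0.00143)
  epsilon_lateral = -0.0004862
Final answer: epsilon_lateral = -0.0004862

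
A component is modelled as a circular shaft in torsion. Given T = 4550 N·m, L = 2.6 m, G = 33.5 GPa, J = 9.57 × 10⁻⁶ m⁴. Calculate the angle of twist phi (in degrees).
Model: a circular shaft in torsion, so phi = (T·L) / (G·J).
Convert to SI units:
  G = 33.5 GPa = 3.35 × 10¹⁰ Pa
Substitute:
  phi = (4550 × 2.6) / ((3.35 × 10¹⁰) × (9.57 × 10⁻⁶))
  phi = 0.0369 rad
Convert to degrees: phi = 0.0369 × 180/π = 2.114°
Final answer: phi = 2.114°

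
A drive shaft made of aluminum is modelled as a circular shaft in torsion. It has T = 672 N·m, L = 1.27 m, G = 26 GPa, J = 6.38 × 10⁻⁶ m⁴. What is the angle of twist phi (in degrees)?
Model: a circular shaft in torsion, so phi = (T·L) / (G·J).
Convert to SI units:
  G = 26 GPa = 2.6 × 10¹⁰ Pa
Substitute:
  phi = (672 × 1.27) / ((2.6 × 10¹⁰) × (6.38 × 10⁻⁶))
  phi = 0.005145 rad
Convert to degrees: phi = 0.005145 × 180/π = 0.2948°
Final answer: phi = 0.2948°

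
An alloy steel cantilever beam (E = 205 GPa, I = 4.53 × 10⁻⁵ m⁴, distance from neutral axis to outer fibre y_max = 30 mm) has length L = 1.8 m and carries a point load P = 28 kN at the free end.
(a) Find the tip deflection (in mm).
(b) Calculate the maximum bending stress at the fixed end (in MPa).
(a) Tip deflection of a cantilever with an end point load: δ = P·L^3 / (3·E·I). Convert P = 28 kN = 28000 N, E = 205 GPa = 2.05 × 10¹¹ Pa.
  δ = (28000 × 1.8^3) / (3 × (2.05 × 10¹¹) × (4.53 × 10⁻⁵)) = 0.005861 m = 5.861 mm
(b) Maximum bending moment at the fixed end: M = P·L = 28000 × 1.8 = 50400 N·m. Convert y_max = 30 mm = 0.03 m.
  σ = M·y_max / I = (50400 × 0.03) / (4.53 × 10⁻⁵) = 3.338 × 10⁷ Pa = 33.38 MPa
Final answer: (a) δ = 5.861 mm, (b) σ = 33.38 MPa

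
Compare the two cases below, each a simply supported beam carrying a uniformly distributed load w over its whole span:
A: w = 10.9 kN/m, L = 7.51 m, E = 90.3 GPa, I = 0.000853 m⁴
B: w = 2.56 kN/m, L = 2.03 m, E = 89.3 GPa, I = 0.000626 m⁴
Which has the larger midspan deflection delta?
Model: a simply supported beam carrying a uniformly distributed load w over its whole span, so delta = (5·w·L^4) / (384·E·I) (SI units).
  A: delta = (5 × 10900 × 7.51^4) / (384 × (9.03 × 10¹⁰) × 0.000853) = 0.005861 m = 5.861 mm
  B: delta = (5 × 2560 × 2.03^4) / (384 × (8.93 × 10¹⁰) × 0.000626) = 1.013 × 10⁻⁵ m = 0.01013 mm
5.861 mm > 0.01013 mm, so A is larger.
Final answer: A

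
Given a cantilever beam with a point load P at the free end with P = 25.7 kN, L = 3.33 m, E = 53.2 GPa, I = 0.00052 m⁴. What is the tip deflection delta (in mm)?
Model: a cantilever beam with a point load P at the free end, so delta = (P·L^3) / (3·E·I).
Convert to SI units:
  P = 25.7 kN = 25700 N
  E = 53.2 GPa = 5.32 × 10¹⁰ Pa
Substitute:
  delta = (25700 × 3.33^3) / (3 × (5.32 × 10¹⁰) × 0.00052)
  delta = 0.01143 m
Convert: delta = 0.01143 m = 11.43 mm
Final answer: delta = 11.43 mm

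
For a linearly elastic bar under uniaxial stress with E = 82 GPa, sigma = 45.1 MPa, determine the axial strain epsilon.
Model: a linearly elastic bar under uniaxial stress, so sigma = E·epsilon.
Solve for epsilon: epsilon = sigma / E.
Convert to SI units:
  E = 82 GPa = 8.2 × 10¹⁰ Pa
  sigma = 45.1 MPa = 4.51 × 10⁷ Pa
Substitute:
  epsilon = (4.51 × 10⁷) / (8.2 × 10¹⁰)
  epsilon = 0.00055
Final answer: epsilon = 0.00055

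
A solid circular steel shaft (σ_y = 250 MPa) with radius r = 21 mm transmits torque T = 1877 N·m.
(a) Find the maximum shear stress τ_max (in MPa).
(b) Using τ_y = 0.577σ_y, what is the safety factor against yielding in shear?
(a) For a solid circular shaft, τ_max = T·r/J with J = π·r^4/2, i.e. τ_max = 2·T / (π·r^3). Convert r = 21 mm = 0.021 m.
  τ_max = (2 × 1877) / (π × 0.021^3) = 1.29 × 10⁸ Pa = 129 MPa
(b) τ_y = 0.577 × 250 = 144.25 MPa
  SF = τ_y/τ_max = 144.25 / 129 = 1.118
Final answer: (a) τ_max = 129 MPa, (b) SF = 1.118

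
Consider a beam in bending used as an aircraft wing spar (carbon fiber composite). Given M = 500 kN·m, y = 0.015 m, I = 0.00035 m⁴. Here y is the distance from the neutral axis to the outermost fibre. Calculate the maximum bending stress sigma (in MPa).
Model: a beam in bending, so sigma = (M·y) / I.
Convert to SI units:
  M = 500 kN·m = 500000 N·m
Substitute:
  sigma = (500000 × 0.015) / 0.00035
  sigma = 2.143 × 10⁷ Pa
Convert: sigma = 2.143 × 10⁷ Pa = 21.43 MPa
Final answer: sigma = 21.43 MPa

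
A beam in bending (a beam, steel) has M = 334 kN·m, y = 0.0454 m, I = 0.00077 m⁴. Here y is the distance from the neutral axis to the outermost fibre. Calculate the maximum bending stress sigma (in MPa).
Model: a beam in bending, so sigma = (M·y) / I.
Convert to SI units:
  M = 334 kN·m = 334000 N·m
Substitute:
  sigma = (334000 × 0.0454) / 0.00077
  sigma = 1.969 × 10⁷ Pa
Convert: sigma = 1.969 × 10⁷ Pa = 19.69 MPa
Final answer: sigma = 19.69 MPa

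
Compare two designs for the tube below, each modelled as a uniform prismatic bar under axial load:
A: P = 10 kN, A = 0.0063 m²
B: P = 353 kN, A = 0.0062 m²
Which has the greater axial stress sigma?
Model: a uniform prismatic bar under axial load, so sigma = P / A (SI units).
  A: sigma = 10000 / 0.0063 = 1.587 × 10⁶ Pa = 1.587 MPa
  B: sigma = 353000 / 0.0062 = 5.694 × 10⁷ Pa = 56.94 MPa
56.94 MPa > 1.587 MPa, so B is larger.
Final answer: B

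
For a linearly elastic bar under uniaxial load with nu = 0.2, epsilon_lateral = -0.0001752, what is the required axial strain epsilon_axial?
Model: a linearly elastic bar under uniaxial load, so epsilon_lateral = -nu·epsilon_axial.
Solve for epsilon_axial: epsilon_axial = -epsilon_lateral / nu.
Substitute:
  epsilon_axial = -(-0.0001752) / 0.2
  epsilon_axial = 0.000876
Final answer: epsilon_axial = 0.000876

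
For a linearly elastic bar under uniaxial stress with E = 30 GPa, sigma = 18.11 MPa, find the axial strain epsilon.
Model: a linearly elastic bar under uniaxial stress, so sigma = E·epsilon.
Solve for epsilon: epsilon = sigma / E.
Convert to SI units:
  E = 30 GPa = 3 × 10¹⁰ Pa
  sigma = 18.11 MPa = 1.811 × 10⁷ Pa
Substitute:
  epsilon = (1.811 × 10⁷) / (3 × 10¹⁰)
  epsilon = 0.0006037
Final answer: epsilon = 0.0006037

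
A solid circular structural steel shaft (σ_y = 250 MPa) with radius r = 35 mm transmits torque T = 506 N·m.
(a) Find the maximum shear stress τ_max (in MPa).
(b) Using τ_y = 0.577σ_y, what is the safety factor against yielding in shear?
(a) For a solid circular shaft, τ_max = T·r/J with J = π·r^4/2, i.e. τ_max = 2·T / (π·r^3). Convert r = 35 mm = 0.035 m.
  τ_max = (2 × 506) / (π × 0.035^3) = 7.513 × 10⁶ Pa = 7.513 MPa
(b) τ_y = 0.577 × 250 = 144.25 MPa
  SF = τ_y/τ_max = 144.25 / 7.513 = 19.2
Final answer: (a) τ_max = 7.513 MPa, (b) SF = 19.2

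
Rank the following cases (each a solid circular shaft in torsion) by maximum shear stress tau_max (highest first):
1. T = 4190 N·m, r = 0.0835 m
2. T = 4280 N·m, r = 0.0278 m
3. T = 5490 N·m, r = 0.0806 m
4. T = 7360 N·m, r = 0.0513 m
Model: a solid circular shaft in torsion, so tau_max = (2·T) / (π·r^3) (SI units).
  Case 1: tau_max = (2 × 4190) / (π × 0.0835^3) = 4.582 × 10⁶ Pa = 4.582 MPa
  Case 2: tau_max = (2 × 4280) / (π × 0.0278^3) = 1.268 × 10⁸ Pa = 126.8 MPa
  Case 3: tau_max = (2 × 5490) / (π × 0.0806^3) = 6.675 × 10⁶ Pa = 6.675 MPa
  Case 4: tau_max = (2 × 7360) / (π × 0.0513^3) = 3.471 × 10⁷ Pa = 34.71 MPa
Ordering: 126.8 MPa (case 2) > 34.71 MPa (case 4) > 6.675 MPa (case 3) > 4.582 MPa (case 1)
Final answer: 2, 4, 3, 1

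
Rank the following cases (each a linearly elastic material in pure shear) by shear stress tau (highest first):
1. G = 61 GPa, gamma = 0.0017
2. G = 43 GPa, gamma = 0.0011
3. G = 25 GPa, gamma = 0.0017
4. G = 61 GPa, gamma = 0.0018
Model: a linearly elastic material in pure shear, so tau = G·gamma (SI units).
  Case 1: tau = (6.1 × 10¹⁰) × 0.0017 = 1.037 × 10⁸ Pa = 103.7 MPa
  Case 2: tau = (4.3 × 10¹⁰) × 0.0011 = 4.73 × 10⁷ Pa = 47.3 MPa
  Case 3: tau = (2.5 × 10¹⁰) × 0.0017 = 4.25 × 10⁷ Pa = 42.5 MPa
  Case 4: tau = (6.1 × 10¹⁰) × 0.0018 = 1.098 × 10⁸ Pa = 109.8 MPa
Ordering: 109.8 MPa (case 4) > 103.7 MPa (case 1) > 47.3 MPa (case 2) > 42.5 MPa (case 3)
Final answer: 4, 1, 2, 3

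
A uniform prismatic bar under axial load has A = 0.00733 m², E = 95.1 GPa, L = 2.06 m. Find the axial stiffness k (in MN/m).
Model: a uniform prismatic bar under axial load, so k = (A·E) / L.
Convert to SI units:
  E = 95.1 GPa = 9.51 × 10¹⁰ Pa
Substitute:
  k = (0.00733 × (9.51 × 10¹⁰)) / 2.06
  k = 3.384 × 10⁸ N/m
Convert: k = 3.384 × 10⁸ N/m = 338.4 MN/m
Final answer: k = 338.4 MN/m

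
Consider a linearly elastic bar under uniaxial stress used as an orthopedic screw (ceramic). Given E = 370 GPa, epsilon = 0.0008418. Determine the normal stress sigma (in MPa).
Model: a linearly elastic bar under uniaxial stress, so sigma = E·epsilon.
Convert to SI units:
  E = 370 GPa = 3.7 × 10¹¹ Pa
Substitute:
  sigma = (3.7 × 10¹¹) × 0.0008418
  sigma = 3.115 × 10⁸ Pa
Convert: sigma = 3.115 × 10⁸ Pa = 311.5 MPa
Final answer: sigma = 311.5 MPa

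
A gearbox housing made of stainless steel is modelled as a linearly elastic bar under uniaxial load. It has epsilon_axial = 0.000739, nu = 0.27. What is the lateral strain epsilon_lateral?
Model: a linearly elastic bar under uniaxial load, so epsilon_lateral = -nu·epsilon_axial.
Substitute:
  epsilon_lateral = -(0.27 × 0.000739)
  epsilon_lateral = -0.0001995
Final answer: epsilon_lateral = -0.0001995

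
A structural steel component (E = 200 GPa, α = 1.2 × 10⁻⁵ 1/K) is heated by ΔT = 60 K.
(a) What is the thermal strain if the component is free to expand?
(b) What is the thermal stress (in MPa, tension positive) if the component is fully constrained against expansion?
(a) Free thermal strain ε_th = α·ΔT = (1.2 × 10⁻⁵) × 60 = 0.00072
(b) Fully constrained, the expansion is suppressed, so σ = -E·α·ΔT. Convert E = 200 GPa = 2 × 10¹¹ Pa.
  σ = -(2 × 10¹¹) × (1.2 × 10⁻⁵) × 60 = -1.44 × 10⁸ Pa = -144 MPa (compressive)
Final answer: (a) ε_th = 0.00072, (b) σ = -144 MPa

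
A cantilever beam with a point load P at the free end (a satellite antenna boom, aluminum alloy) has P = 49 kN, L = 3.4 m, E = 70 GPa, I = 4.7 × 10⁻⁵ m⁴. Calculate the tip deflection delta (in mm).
Model: a cantilever beam with a point load P at the free end, so delta = (P·L^3) / (3·E·I).
Convert to SI units:
  P = 49 kN = 49000 N
  E = 70 GPa = 7 × 10¹⁰ Pa
Substitute:
  delta = (49000 × 3.4^3) / (3 × (7 × 10¹⁰) × (4.7 × 10⁻⁵))
  delta = 0.1951 m
Convert: delta = 0.1951 m = 195.1 mm
Final answer: delta = 195.1 mm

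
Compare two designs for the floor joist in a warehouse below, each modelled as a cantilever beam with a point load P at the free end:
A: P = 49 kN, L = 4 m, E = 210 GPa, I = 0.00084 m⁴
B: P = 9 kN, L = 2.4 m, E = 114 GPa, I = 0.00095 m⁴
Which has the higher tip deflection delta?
Model: a cantilever beam with a point load P at the free end, so delta = (P·L^3) / (3·E·I) (SI units).
  A: delta = (49000 × 4^3) / (3 × (2.1 × 10¹¹) × 0.00084) = 0.005926 m = 5.926 mm
  B: delta = (9000 × 2.4^3) / (3 × (1.14 × 10¹¹) × 0.00095) = 0.0003829 m = 0.3829 mm
5.926 mm > 0.3829 mm, so A is larger.
Final answer: A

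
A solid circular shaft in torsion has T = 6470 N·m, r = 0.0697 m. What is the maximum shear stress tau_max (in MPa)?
Model: a solid circular shaft in torsion, so tau_max = (2·T) / (π·r^3).
Substitute:
  tau_max = (2 × 6470) / (π × 0.0697^3)
  tau_max = 1.216 × 10⁷ Pa
Convert: tau_max = 1.216 × 10⁷ Pa = 12.16 MPa
Final answer: tau_max = 12.16 MPa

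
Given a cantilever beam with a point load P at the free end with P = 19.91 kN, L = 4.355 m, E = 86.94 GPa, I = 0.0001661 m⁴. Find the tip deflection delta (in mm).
Model: a cantilever beam with a point load P at the free end, so delta = (P·L^3) / (3·E·I).
Convert to SI units:
  P = 19.91 kN = 19910 N
  E = 86.94 GPa = 8.694 × 10¹⁰ Pa
Substitute:
  delta = (19910 × 4.355^3) / (3 × (8.694 × 10¹⁰) × 0.0001661)
  delta = 0.03796 m
Convert: delta = 0.03796 m = 37.96 mm
Final answer: delta = 37.96 mm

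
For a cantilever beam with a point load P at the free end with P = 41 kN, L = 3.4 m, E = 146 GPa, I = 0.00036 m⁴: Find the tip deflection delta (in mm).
Model: a cantilever beam with a point load P at the free end, so delta = (P·L^3) / (3·E·I).
Convert to SI units:
  P = 41 kN = 41000 N
  E = 146 GPa = 1.46 × 10¹¹ Pa
Substitute:
  delta = (41000 × 3.4^3) / (3 × (1.46 × 10¹¹) × 0.00036)
  delta = 0.01022 m
Convert: delta = 0.01022 m = 10.22 mm
Final answer: delta = 10.22 mm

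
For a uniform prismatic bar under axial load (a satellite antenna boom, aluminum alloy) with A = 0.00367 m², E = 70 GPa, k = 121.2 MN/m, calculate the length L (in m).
Model: a uniform prismatic bar under axial load, so k = (A·E) / L.
Solve for L: L = (A·E) / k.
Convert to SI units:
  E = 70 GPa = 7 × 10¹⁰ Pa
  k = 121.2 MN/m = 1.212 × 10⁸ N/m
Substitute:
  L = (0.00367 × (7 × 10¹⁰)) / (1.212 × 10⁸)
  L = 2.12 m
Final answer: L = 2.12 m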